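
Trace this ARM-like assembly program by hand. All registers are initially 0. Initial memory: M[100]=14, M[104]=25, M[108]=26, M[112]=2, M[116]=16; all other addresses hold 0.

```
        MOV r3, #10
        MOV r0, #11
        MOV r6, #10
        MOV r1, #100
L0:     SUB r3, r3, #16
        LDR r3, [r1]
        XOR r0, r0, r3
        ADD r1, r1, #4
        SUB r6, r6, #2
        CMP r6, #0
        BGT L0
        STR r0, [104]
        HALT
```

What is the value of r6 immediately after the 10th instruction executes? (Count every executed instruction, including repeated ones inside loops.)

8

r3=10
r0=11
r6=10
r1=100
r3=10-16=-6
r3=M[100]=14
r0=11^14=5
r1=100+4=104
r6=10-2=8
CMP r6, #0  (cmp 8,0)
After step 10: r6 = 8.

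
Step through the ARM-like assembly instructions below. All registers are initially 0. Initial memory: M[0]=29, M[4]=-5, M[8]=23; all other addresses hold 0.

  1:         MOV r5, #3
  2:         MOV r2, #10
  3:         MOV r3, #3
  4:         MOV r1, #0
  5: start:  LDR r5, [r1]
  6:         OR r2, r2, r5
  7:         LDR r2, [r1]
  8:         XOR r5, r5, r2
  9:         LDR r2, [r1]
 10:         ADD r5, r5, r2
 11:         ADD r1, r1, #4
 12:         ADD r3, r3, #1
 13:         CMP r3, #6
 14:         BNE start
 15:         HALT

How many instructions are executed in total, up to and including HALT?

MOV r5, #3 → r5=3
MOV r2, #10 → r2=10
MOV r3, #3 → r3=3
MOV r1, #0 → r1=0
LDR r5, [r1] → r5=M[0]=29
OR r2, r2, r5 → r2=10|29=31
LDR r2, [r1] → r2=M[0]=29
XOR r5, r5, r2 → r5=29^29=0
LDR r2, [r1] → r2=M[0]=29
ADD r5, r5, r2 → r5=0+29=29
ADD r1, r1, #4 → r1=0+4=4
ADD r3, r3, #1 → r3=3+1=4
CMP r3, #6  (cmp 4,6)
BNE start: taken
LDR r5, [r1] → r5=M[4]=-5
OR r2, r2, r5 → r2=29|(-5)=-1
LDR r2, [r1] → r2=M[4]=-5
XOR r5, r5, r2 → r5=(-5)^(-5)=0
LDR r2, [r1] → r2=M[4]=-5
ADD r5, r5, r2 → r5=0+(-5)=-5
ADD r1, r1, #4 → r1=4+4=8
ADD r3, r3, #1 → r3=4+1=5
CMP r3, #6  (cmp 5,6)
BNE start: taken
LDR r5, [r1] → r5=M[8]=23
OR r2, r2, r5 → r2=(-5)|23=-1
LDR r2, [r1] → r2=M[8]=23
XOR r5, r5, r2 → r5=23^23=0
LDR r2, [r1] → r2=M[8]=23
ADD r5, r5, r2 → r5=0+23=23
ADD r1, r1, #4 → r1=8+4=12
ADD r3, r3, #1 → r3=5+1=6
CMP r3, #6  (cmp 6,6)
BNE start: not taken
halt.
Total executed instructions: 35.

35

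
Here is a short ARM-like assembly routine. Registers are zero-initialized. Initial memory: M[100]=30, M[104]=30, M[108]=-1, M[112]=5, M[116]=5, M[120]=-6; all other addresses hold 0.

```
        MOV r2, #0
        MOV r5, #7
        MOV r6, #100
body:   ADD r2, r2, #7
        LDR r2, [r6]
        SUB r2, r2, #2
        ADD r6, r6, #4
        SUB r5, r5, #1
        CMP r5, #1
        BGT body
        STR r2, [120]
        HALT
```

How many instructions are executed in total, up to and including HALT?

after MOV r2, #0: r2=0
after MOV r5, #7: r5=7
after MOV r6, #100: r6=100
after ADD r2, r2, #7: r2=0+7=7
after LDR r2, [r6]: r2=M[100]=30
after SUB r2, r2, #2: r2=30-2=28
after ADD r6, r6, #4: r6=100+4=104
after SUB r5, r5, #1: r5=7-1=6
CMP r5, #1  (cmp 6,1)
BGT body: taken
after ADD r2, r2, #7: r2=28+7=35
after LDR r2, [r6]: r2=M[104]=30
after SUB r2, r2, #2: r2=30-2=28
after ADD r6, r6, #4: r6=104+4=108
after SUB r5, r5, #1: r5=6-1=5
CMP r5, #1  (cmp 5,1)
BGT body: taken
after ADD r2, r2, #7: r2=28+7=35
after LDR r2, [r6]: r2=M[108]=-1
after SUB r2, r2, #2: r2=(-1)-2=-3
after ADD r6, r6, #4: r6=108+4=112
after SUB r5, r5, #1: r5=5-1=4
CMP r5, #1  (cmp 4,1)
BGT body: taken
after ADD r2, r2, #7: r2=(-3)+7=4
after LDR r2, [r6]: r2=M[112]=5
after SUB r2, r2, #2: r2=5-2=3
after ADD r6, r6, #4: r6=112+4=116
after SUB r5, r5, #1: r5=4-1=3
CMP r5, #1  (cmp 3,1)
BGT body: taken
after ADD r2, r2, #7: r2=3+7=10
after LDR r2, [r6]: r2=M[116]=5
after SUB r2, r2, #2: r2=5-2=3
after ADD r6, r6, #4: r6=116+4=120
after SUB r5, r5, #1: r5=3-1=2
CMP r5, #1  (cmp 2,1)
BGT body: taken
after ADD r2, r2, #7: r2=3+7=10
after LDR r2, [r6]: r2=M[120]=-6
after SUB r2, r2, #2: r2=(-6)-2=-8
after ADD r6, r6, #4: r6=120+4=124
after SUB r5, r5, #1: r5=2-1=1
CMP r5, #1  (cmp 1,1)
BGT body: not taken
STR r2, [120] → M[120]=-8
halt.
Total executed instructions: 47.

47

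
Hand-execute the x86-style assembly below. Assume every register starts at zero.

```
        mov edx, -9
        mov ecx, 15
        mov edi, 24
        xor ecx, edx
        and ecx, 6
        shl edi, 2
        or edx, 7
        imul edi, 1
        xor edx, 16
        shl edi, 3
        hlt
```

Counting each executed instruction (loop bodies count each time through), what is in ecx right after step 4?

-8

edx=-9
ecx=15
edi=24
ecx=15^(-9)=-8
After step 4: ecx = -8.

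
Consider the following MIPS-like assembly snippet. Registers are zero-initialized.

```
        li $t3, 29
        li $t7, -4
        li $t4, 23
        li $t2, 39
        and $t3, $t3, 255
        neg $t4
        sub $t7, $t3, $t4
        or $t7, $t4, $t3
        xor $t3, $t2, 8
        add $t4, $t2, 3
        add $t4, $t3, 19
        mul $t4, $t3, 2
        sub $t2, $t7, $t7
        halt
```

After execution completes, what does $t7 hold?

-3

after li $t3, 29: $t3=29
after li $t7, -4: $t7=-4
after li $t4, 23: $t4=23
after li $t2, 39: $t2=39
after and $t3, $t3, 255: $t3=29&255=29
after neg $t4: $t4=-(23)=-23
after sub $t7, $t3, $t4: $t7=29-(-23)=52
after or $t7, $t4, $t3: $t7=(-23)|29=-3
after xor $t3, $t2, 8: $t3=39^8=47
after add $t4, $t2, 3: $t4=39+3=42
after add $t4, $t3, 19: $t4=47+19=66
after mul $t4, $t3, 2: $t4=47*2=94
after sub $t2, $t7, $t7: $t2=(-3)-(-3)=0
halt.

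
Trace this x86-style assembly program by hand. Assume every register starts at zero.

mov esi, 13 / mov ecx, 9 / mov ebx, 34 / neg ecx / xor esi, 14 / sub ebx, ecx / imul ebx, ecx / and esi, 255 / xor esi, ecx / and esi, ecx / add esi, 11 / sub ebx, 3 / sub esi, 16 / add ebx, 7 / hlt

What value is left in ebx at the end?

after mov esi, 13: esi=13
after mov ecx, 9: ecx=9
after mov ebx, 34: ebx=34
after neg ecx: ecx=-(9)=-9
after xor esi, 14: esi=13^14=3
after sub ebx, ecx: ebx=34-(-9)=43
after imul ebx, ecx: ebx=43*(-9)=-387
after and esi, 255: esi=3&255=3
after xor esi, ecx: esi=3^(-9)=-12
after and esi, ecx: esi=(-12)&(-9)=-12
after add esi, 11: esi=(-12)+11=-1
after sub ebx, 3: ebx=(-387)-3=-390
after sub esi, 16: esi=(-1)-16=-17
after add ebx, 7: ebx=(-390)+7=-383
halt.

-383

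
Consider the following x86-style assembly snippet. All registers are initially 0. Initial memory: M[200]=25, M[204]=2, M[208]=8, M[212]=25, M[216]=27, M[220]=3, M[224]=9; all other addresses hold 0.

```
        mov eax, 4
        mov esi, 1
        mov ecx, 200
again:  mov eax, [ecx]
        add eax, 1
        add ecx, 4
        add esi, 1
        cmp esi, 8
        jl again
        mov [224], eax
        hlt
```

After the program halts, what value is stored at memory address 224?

eax=4
esi=1
ecx=200
eax=M[200]=25
eax=25+1=26
ecx=200+4=204
esi=1+1=2
cmp esi, 8  (cmp 2,8)
jl again: taken
eax=M[204]=2
eax=2+1=3
ecx=204+4=208
esi=2+1=3
cmp esi, 8  (cmp 3,8)
jl again: taken
eax=M[208]=8
eax=8+1=9
ecx=208+4=212
esi=3+1=4
cmp esi, 8  (cmp 4,8)
jl again: taken
eax=M[212]=25
eax=25+1=26
ecx=212+4=216
esi=4+1=5
cmp esi, 8  (cmp 5,8)
jl again: taken
eax=M[216]=27
eax=27+1=28
ecx=216+4=220
esi=5+1=6
cmp esi, 8  (cmp 6,8)
jl again: taken
eax=M[220]=3
eax=3+1=4
ecx=220+4=224
esi=6+1=7
cmp esi, 8  (cmp 7,8)
jl again: taken
eax=M[224]=9
eax=9+1=10
ecx=224+4=228
esi=7+1=8
cmp esi, 8  (cmp 8,8)
jl again: not taken
mov [224], eax → M[224]=10
halt.

10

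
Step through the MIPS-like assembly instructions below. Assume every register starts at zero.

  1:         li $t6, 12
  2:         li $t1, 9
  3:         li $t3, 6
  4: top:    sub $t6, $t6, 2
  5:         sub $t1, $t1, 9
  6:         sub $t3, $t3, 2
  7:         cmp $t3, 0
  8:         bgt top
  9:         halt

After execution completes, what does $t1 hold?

$t6=12
$t1=9
$t3=6
$t6=12-2=10
$t1=9-9=0
$t3=6-2=4
cmp $t3, 0  (cmp 4,0)
bgt top: taken
$t6=10-2=8
$t1=0-9=-9
$t3=4-2=2
cmp $t3, 0  (cmp 2,0)
bgt top: taken
$t6=8-2=6
$t1=(-9)-9=-18
$t3=2-2=0
cmp $t3, 0  (cmp 0,0)
bgt top: not taken
halt.

-18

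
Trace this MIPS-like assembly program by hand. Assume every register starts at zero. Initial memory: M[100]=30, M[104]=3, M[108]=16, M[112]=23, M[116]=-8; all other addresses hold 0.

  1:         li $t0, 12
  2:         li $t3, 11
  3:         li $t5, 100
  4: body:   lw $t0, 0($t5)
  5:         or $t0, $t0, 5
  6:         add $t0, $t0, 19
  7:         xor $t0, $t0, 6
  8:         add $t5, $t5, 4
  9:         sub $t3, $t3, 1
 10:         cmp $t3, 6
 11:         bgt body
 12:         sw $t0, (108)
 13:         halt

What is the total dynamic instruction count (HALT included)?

45

after li $t0, 12: $t0=12
after li $t3, 11: $t3=11
after li $t5, 100: $t5=100
after lw $t0, 0($t5): $t0=M[100]=30
after or $t0, $t0, 5: $t0=30|5=31
after add $t0, $t0, 19: $t0=31+19=50
after xor $t0, $t0, 6: $t0=50^6=52
after add $t5, $t5, 4: $t5=100+4=104
after sub $t3, $t3, 1: $t3=11-1=10
cmp $t3, 6  (cmp 10,6)
bgt body: taken
after lw $t0, 0($t5): $t0=M[104]=3
after or $t0, $t0, 5: $t0=3|5=7
after add $t0, $t0, 19: $t0=7+19=26
after xor $t0, $t0, 6: $t0=26^6=28
after add $t5, $t5, 4: $t5=104+4=108
after sub $t3, $t3, 1: $t3=10-1=9
cmp $t3, 6  (cmp 9,6)
bgt body: taken
after lw $t0, 0($t5): $t0=M[108]=16
after or $t0, $t0, 5: $t0=16|5=21
after add $t0, $t0, 19: $t0=21+19=40
after xor $t0, $t0, 6: $t0=40^6=46
after add $t5, $t5, 4: $t5=108+4=112
after sub $t3, $t3, 1: $t3=9-1=8
cmp $t3, 6  (cmp 8,6)
bgt body: taken
after lw $t0, 0($t5): $t0=M[112]=23
after or $t0, $t0, 5: $t0=23|5=23
after add $t0, $t0, 19: $t0=23+19=42
after xor $t0, $t0, 6: $t0=42^6=44
after add $t5, $t5, 4: $t5=112+4=116
after sub $t3, $t3, 1: $t3=8-1=7
cmp $t3, 6  (cmp 7,6)
bgt body: taken
after lw $t0, 0($t5): $t0=M[116]=-8
after or $t0, $t0, 5: $t0=(-8)|5=-3
after add $t0, $t0, 19: $t0=(-3)+19=16
after xor $t0, $t0, 6: $t0=16^6=22
after add $t5, $t5, 4: $t5=116+4=120
after sub $t3, $t3, 1: $t3=7-1=6
cmp $t3, 6  (cmp 6,6)
bgt body: not taken
sw $t0, (108) → M[108]=22
halt.
Total executed instructions: 45.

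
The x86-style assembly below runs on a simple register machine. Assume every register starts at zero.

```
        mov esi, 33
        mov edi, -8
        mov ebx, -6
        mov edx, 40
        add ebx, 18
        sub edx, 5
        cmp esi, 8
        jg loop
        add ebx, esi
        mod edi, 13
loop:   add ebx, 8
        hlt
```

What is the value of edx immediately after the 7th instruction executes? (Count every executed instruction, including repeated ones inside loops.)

mov esi, 33 → esi=33
mov edi, -8 → edi=-8
mov ebx, -6 → ebx=-6
mov edx, 40 → edx=40
add ebx, 18 → ebx=(-6)+18=12
sub edx, 5 → edx=40-5=35
cmp esi, 8  (cmp 33,8)
After step 7: edx = 35.

35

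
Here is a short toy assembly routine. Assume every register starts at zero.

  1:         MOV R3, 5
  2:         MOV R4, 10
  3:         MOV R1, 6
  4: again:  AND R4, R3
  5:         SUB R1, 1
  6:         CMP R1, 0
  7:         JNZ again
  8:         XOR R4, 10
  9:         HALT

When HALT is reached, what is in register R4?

10

after MOV R3, 5: R3=5
after MOV R4, 10: R4=10
after MOV R1, 6: R1=6
after AND R4, R3: R4=10&5=0
after SUB R1, 1: R1=6-1=5
CMP R1, 0  (cmp 5,0)
JNZ again: taken
after AND R4, R3: R4=0&5=0
after SUB R1, 1: R1=5-1=4
CMP R1, 0  (cmp 4,0)
JNZ again: taken
after AND R4, R3: R4=0&5=0
after SUB R1, 1: R1=4-1=3
CMP R1, 0  (cmp 3,0)
JNZ again: taken
after AND R4, R3: R4=0&5=0
after SUB R1, 1: R1=3-1=2
CMP R1, 0  (cmp 2,0)
JNZ again: taken
after AND R4, R3: R4=0&5=0
after SUB R1, 1: R1=2-1=1
CMP R1, 0  (cmp 1,0)
JNZ again: taken
after AND R4, R3: R4=0&5=0
after SUB R1, 1: R1=1-1=0
CMP R1, 0  (cmp 0,0)
JNZ again: not taken
after XOR R4, 10: R4=0^10=10
halt.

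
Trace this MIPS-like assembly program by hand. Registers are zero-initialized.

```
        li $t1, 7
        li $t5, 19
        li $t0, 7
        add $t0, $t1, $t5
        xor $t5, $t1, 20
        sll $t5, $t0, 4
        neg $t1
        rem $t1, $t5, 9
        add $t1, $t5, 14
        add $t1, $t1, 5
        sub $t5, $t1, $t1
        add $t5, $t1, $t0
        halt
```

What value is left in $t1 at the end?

435

li $t1, 7 → $t1=7
li $t5, 19 → $t5=19
li $t0, 7 → $t0=7
add $t0, $t1, $t5 → $t0=7+19=26
xor $t5, $t1, 20 → $t5=7^20=19
sll $t5, $t0, 4 → $t5=26<<4=416
neg $t1 → $t1=-(7)=-7
rem $t1, $t5, 9 → $t1=416%9=2
add $t1, $t5, 14 → $t1=416+14=430
add $t1, $t1, 5 → $t1=430+5=435
sub $t5, $t1, $t1 → $t5=435-435=0
add $t5, $t1, $t0 → $t5=435+26=461
halt.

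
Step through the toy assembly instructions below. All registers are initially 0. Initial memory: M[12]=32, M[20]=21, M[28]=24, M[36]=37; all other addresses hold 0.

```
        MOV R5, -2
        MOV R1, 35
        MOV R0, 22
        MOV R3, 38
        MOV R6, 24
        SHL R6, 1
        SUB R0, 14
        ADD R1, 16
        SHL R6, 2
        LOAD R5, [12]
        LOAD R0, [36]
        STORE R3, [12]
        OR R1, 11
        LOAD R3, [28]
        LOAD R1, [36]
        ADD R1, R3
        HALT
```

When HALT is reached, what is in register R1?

61

MOV R5, -2 → R5=-2
MOV R1, 35 → R1=35
MOV R0, 22 → R0=22
MOV R3, 38 → R3=38
MOV R6, 24 → R6=24
SHL R6, 1 → R6=24<<1=48
SUB R0, 14 → R0=22-14=8
ADD R1, 16 → R1=35+16=51
SHL R6, 2 → R6=48<<2=192
LOAD R5, [12] → R5=M[12]=32
LOAD R0, [36] → R0=M[36]=37
STORE R3, [12] → M[12]=38
OR R1, 11 → R1=51|11=59
LOAD R3, [28] → R3=M[28]=24
LOAD R1, [36] → R1=M[36]=37
ADD R1, R3 → R1=37+24=61
halt.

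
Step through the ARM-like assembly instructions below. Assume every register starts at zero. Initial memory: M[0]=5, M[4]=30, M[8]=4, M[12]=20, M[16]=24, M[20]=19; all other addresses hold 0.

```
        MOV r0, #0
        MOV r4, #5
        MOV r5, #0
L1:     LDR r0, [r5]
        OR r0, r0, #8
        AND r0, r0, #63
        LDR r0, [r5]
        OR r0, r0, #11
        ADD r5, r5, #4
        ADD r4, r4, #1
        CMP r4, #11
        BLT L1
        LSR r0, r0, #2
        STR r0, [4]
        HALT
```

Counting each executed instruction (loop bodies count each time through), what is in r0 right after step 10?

15

after MOV r0, #0: r0=0
after MOV r4, #5: r4=5
after MOV r5, #0: r5=0
after LDR r0, [r5]: r0=M[0]=5
after OR r0, r0, #8: r0=5|8=13
after AND r0, r0, #63: r0=13&63=13
after LDR r0, [r5]: r0=M[0]=5
after OR r0, r0, #11: r0=5|11=15
after ADD r5, r5, #4: r5=0+4=4
after ADD r4, r4, #1: r4=5+1=6
After step 10: r0 = 15.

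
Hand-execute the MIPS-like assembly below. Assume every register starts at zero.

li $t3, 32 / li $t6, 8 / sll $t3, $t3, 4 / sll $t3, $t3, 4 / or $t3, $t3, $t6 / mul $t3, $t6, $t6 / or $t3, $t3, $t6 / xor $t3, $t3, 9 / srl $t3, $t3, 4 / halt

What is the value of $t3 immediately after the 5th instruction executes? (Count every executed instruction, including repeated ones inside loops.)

after li $t3, 32: $t3=32
after li $t6, 8: $t6=8
after sll $t3, $t3, 4: $t3=32<<4=512
after sll $t3, $t3, 4: $t3=512<<4=8192
after or $t3, $t3, $t6: $t3=8192|8=8200
After step 5: $t3 = 8200.

8200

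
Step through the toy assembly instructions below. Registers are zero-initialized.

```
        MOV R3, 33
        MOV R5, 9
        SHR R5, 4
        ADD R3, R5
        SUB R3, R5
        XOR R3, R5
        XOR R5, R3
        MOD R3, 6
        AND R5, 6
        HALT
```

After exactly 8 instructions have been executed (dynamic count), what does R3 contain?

R3=33
R5=9
R5=9>>4=0
R3=33+0=33
R3=33-0=33
R3=33^0=33
R5=0^33=33
R3=33%6=3
After step 8: R3 = 3.

3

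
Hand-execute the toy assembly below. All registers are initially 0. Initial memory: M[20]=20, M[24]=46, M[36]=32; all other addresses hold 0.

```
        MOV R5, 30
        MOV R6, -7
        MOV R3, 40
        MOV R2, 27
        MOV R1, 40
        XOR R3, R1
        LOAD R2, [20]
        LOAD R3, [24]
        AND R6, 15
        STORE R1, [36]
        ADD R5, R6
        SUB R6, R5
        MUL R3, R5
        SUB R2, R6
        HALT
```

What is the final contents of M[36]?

40

R5=30
R6=-7
R3=40
R2=27
R1=40
R3=40^40=0
R2=M[20]=20
R3=M[24]=46
R6=(-7)&15=9
STORE R1, [36] → M[36]=40
R5=30+9=39
R6=9-39=-30
R3=46*39=1794
R2=20-(-30)=50
halt.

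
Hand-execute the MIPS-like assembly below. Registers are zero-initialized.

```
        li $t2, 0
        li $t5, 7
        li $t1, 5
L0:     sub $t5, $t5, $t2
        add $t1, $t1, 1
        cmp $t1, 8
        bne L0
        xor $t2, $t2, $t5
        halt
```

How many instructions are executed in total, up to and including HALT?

17

li $t2, 0 → $t2=0
li $t5, 7 → $t5=7
li $t1, 5 → $t1=5
sub $t5, $t5, $t2 → $t5=7-0=7
add $t1, $t1, 1 → $t1=5+1=6
cmp $t1, 8  (cmp 6,8)
bne L0: taken
sub $t5, $t5, $t2 → $t5=7-0=7
add $t1, $t1, 1 → $t1=6+1=7
cmp $t1, 8  (cmp 7,8)
bne L0: taken
sub $t5, $t5, $t2 → $t5=7-0=7
add $t1, $t1, 1 → $t1=7+1=8
cmp $t1, 8  (cmp 8,8)
bne L0: not taken
xor $t2, $t2, $t5 → $t2=0^7=7
halt.
Total executed instructions: 17.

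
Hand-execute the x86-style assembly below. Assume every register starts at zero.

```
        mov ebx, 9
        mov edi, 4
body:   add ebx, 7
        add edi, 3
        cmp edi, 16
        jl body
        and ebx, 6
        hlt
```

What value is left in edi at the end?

16

after mov ebx, 9: ebx=9
after mov edi, 4: edi=4
after add ebx, 7: ebx=9+7=16
after add edi, 3: edi=4+3=7
cmp edi, 16  (cmp 7,16)
jl body: taken
after add ebx, 7: ebx=16+7=23
after add edi, 3: edi=7+3=10
cmp edi, 16  (cmp 10,16)
jl body: taken
after add ebx, 7: ebx=23+7=30
after add edi, 3: edi=10+3=13
cmp edi, 16  (cmp 13,16)
jl body: taken
after add ebx, 7: ebx=30+7=37
after add edi, 3: edi=13+3=16
cmp edi, 16  (cmp 16,16)
jl body: not taken
after and ebx, 6: ebx=37&6=4
halt.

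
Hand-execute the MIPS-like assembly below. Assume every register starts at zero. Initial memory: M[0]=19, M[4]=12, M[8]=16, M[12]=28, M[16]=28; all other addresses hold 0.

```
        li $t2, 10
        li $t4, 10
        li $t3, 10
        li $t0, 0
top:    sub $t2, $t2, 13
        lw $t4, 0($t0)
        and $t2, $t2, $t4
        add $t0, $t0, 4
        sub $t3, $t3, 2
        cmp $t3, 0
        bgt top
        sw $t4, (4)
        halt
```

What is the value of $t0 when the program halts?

20

after li $t2, 10: $t2=10
after li $t4, 10: $t4=10
after li $t3, 10: $t3=10
after li $t0, 0: $t0=0
after sub $t2, $t2, 13: $t2=10-13=-3
after lw $t4, 0($t0): $t4=M[0]=19
after and $t2, $t2, $t4: $t2=(-3)&19=17
after add $t0, $t0, 4: $t0=0+4=4
after sub $t3, $t3, 2: $t3=10-2=8
cmp $t3, 0  (cmp 8,0)
bgt top: taken
after sub $t2, $t2, 13: $t2=17-13=4
after lw $t4, 0($t0): $t4=M[4]=12
after and $t2, $t2, $t4: $t2=4&12=4
after add $t0, $t0, 4: $t0=4+4=8
after sub $t3, $t3, 2: $t3=8-2=6
cmp $t3, 0  (cmp 6,0)
bgt top: taken
after sub $t2, $t2, 13: $t2=4-13=-9
after lw $t4, 0($t0): $t4=M[8]=16
after and $t2, $t2, $t4: $t2=(-9)&16=16
after add $t0, $t0, 4: $t0=8+4=12
after sub $t3, $t3, 2: $t3=6-2=4
cmp $t3, 0  (cmp 4,0)
bgt top: taken
after sub $t2, $t2, 13: $t2=16-13=3
after lw $t4, 0($t0): $t4=M[12]=28
after and $t2, $t2, $t4: $t2=3&28=0
after add $t0, $t0, 4: $t0=12+4=16
after sub $t3, $t3, 2: $t3=4-2=2
cmp $t3, 0  (cmp 2,0)
bgt top: taken
after sub $t2, $t2, 13: $t2=0-13=-13
after lw $t4, 0($t0): $t4=M[16]=28
after and $t2, $t2, $t4: $t2=(-13)&28=16
after add $t0, $t0, 4: $t0=16+4=20
after sub $t3, $t3, 2: $t3=2-2=0
cmp $t3, 0  (cmp 0,0)
bgt top: not taken
sw $t4, (4) → M[4]=28
halt.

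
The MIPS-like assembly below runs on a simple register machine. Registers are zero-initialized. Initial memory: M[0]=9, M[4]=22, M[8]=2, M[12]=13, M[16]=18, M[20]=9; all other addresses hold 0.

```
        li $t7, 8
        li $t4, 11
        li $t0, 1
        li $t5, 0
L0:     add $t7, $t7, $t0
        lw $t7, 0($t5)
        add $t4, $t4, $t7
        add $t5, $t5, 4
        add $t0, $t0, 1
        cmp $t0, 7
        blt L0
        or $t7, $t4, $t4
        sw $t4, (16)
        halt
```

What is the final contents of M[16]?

84

$t7=8
$t4=11
$t0=1
$t5=0
$t7=8+1=9
$t7=M[0]=9
$t4=11+9=20
$t5=0+4=4
$t0=1+1=2
cmp $t0, 7  (cmp 2,7)
blt L0: taken
$t7=9+2=11
$t7=M[4]=22
$t4=20+22=42
$t5=4+4=8
$t0=2+1=3
cmp $t0, 7  (cmp 3,7)
blt L0: taken
$t7=22+3=25
$t7=M[8]=2
$t4=42+2=44
$t5=8+4=12
$t0=3+1=4
cmp $t0, 7  (cmp 4,7)
blt L0: taken
$t7=2+4=6
$t7=M[12]=13
$t4=44+13=57
$t5=12+4=16
$t0=4+1=5
cmp $t0, 7  (cmp 5,7)
blt L0: taken
$t7=13+5=18
$t7=M[16]=18
$t4=57+18=75
$t5=16+4=20
$t0=5+1=6
cmp $t0, 7  (cmp 6,7)
blt L0: taken
$t7=18+6=24
$t7=M[20]=9
$t4=75+9=84
$t5=20+4=24
$t0=6+1=7
cmp $t0, 7  (cmp 7,7)
blt L0: not taken
$t7=84|84=84
sw $t4, (16) → M[16]=84
halt.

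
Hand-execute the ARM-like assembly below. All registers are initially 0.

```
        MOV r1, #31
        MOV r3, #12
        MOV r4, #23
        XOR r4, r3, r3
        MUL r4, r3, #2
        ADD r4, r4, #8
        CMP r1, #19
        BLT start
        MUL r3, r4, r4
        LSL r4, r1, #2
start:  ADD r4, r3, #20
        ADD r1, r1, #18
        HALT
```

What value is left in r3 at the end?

1024

MOV r1, #31 → r1=31
MOV r3, #12 → r3=12
MOV r4, #23 → r4=23
XOR r4, r3, r3 → r4=12^12=0
MUL r4, r3, #2 → r4=12*2=24
ADD r4, r4, #8 → r4=24+8=32
CMP r1, #19  (cmp 31,19)
BLT start: not taken
MUL r3, r4, r4 → r3=32*32=1024
LSL r4, r1, #2 → r4=31<<2=124
ADD r4, r3, #20 → r4=1024+20=1044
ADD r1, r1, #18 → r1=31+18=49
halt.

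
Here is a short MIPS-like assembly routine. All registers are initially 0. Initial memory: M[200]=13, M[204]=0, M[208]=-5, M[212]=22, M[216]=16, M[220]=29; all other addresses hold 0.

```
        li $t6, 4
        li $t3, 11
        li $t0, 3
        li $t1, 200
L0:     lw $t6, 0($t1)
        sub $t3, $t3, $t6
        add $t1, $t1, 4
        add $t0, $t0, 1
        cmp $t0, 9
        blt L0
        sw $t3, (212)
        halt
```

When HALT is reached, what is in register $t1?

224

li $t6, 4 → $t6=4
li $t3, 11 → $t3=11
li $t0, 3 → $t0=3
li $t1, 200 → $t1=200
lw $t6, 0($t1) → $t6=M[200]=13
sub $t3, $t3, $t6 → $t3=11-13=-2
add $t1, $t1, 4 → $t1=200+4=204
add $t0, $t0, 1 → $t0=3+1=4
cmp $t0, 9  (cmp 4,9)
blt L0: taken
lw $t6, 0($t1) → $t6=M[204]=0
sub $t3, $t3, $t6 → $t3=(-2)-0=-2
add $t1, $t1, 4 → $t1=204+4=208
add $t0, $t0, 1 → $t0=4+1=5
cmp $t0, 9  (cmp 5,9)
blt L0: taken
lw $t6, 0($t1) → $t6=M[208]=-5
sub $t3, $t3, $t6 → $t3=(-2)-(-5)=3
add $t1, $t1, 4 → $t1=208+4=212
add $t0, $t0, 1 → $t0=5+1=6
cmp $t0, 9  (cmp 6,9)
blt L0: taken
lw $t6, 0($t1) → $t6=M[212]=22
sub $t3, $t3, $t6 → $t3=3-22=-19
add $t1, $t1, 4 → $t1=212+4=216
add $t0, $t0, 1 → $t0=6+1=7
cmp $t0, 9  (cmp 7,9)
blt L0: taken
lw $t6, 0($t1) → $t6=M[216]=16
sub $t3, $t3, $t6 → $t3=(-19)-16=-35
add $t1, $t1, 4 → $t1=216+4=220
add $t0, $t0, 1 → $t0=7+1=8
cmp $t0, 9  (cmp 8,9)
blt L0: taken
lw $t6, 0($t1) → $t6=M[220]=29
sub $t3, $t3, $t6 → $t3=(-35)-29=-64
add $t1, $t1, 4 → $t1=220+4=224
add $t0, $t0, 1 → $t0=8+1=9
cmp $t0, 9  (cmp 9,9)
blt L0: not taken
sw $t3, (212) → M[212]=-64
halt.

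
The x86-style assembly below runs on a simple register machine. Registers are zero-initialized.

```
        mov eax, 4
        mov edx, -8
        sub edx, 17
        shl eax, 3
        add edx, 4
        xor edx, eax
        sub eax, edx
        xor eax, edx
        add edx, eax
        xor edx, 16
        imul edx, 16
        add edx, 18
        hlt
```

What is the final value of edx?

-2142

eax=4
edx=-8
edx=(-8)-17=-25
eax=4<<3=32
edx=(-25)+4=-21
edx=(-21)^32=-53
eax=32-(-53)=85
eax=85^(-53)=-98
edx=(-53)+(-98)=-151
edx=(-151)^16=-135
edx=(-135)*16=-2160
edx=(-2160)+18=-2142
halt.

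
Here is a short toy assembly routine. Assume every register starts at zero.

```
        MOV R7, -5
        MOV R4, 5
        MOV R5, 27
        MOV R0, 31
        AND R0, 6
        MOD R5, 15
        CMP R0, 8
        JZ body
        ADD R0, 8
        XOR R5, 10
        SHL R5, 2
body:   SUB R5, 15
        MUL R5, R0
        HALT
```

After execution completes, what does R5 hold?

126

after MOV R7, -5: R7=-5
after MOV R4, 5: R4=5
after MOV R5, 27: R5=27
after MOV R0, 31: R0=31
after AND R0, 6: R0=31&6=6
after MOD R5, 15: R5=27%15=12
CMP R0, 8  (cmp 6,8)
JZ body: not taken
after ADD R0, 8: R0=6+8=14
after XOR R5, 10: R5=12^10=6
after SHL R5, 2: R5=6<<2=24
after SUB R5, 15: R5=24-15=9
after MUL R5, R0: R5=9*14=126
halt.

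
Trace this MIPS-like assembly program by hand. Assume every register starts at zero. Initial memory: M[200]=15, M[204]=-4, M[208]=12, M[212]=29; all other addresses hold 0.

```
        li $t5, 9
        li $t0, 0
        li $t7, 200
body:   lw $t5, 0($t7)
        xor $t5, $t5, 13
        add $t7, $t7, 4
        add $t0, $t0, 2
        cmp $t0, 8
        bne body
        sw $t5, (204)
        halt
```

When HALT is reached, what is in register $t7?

216

li $t5, 9 → $t5=9
li $t0, 0 → $t0=0
li $t7, 200 → $t7=200
lw $t5, 0($t7) → $t5=M[200]=15
xor $t5, $t5, 13 → $t5=15^13=2
add $t7, $t7, 4 → $t7=200+4=204
add $t0, $t0, 2 → $t0=0+2=2
cmp $t0, 8  (cmp 2,8)
bne body: taken
lw $t5, 0($t7) → $t5=M[204]=-4
xor $t5, $t5, 13 → $t5=(-4)^13=-15
add $t7, $t7, 4 → $t7=204+4=208
add $t0, $t0, 2 → $t0=2+2=4
cmp $t0, 8  (cmp 4,8)
bne body: taken
lw $t5, 0($t7) → $t5=M[208]=12
xor $t5, $t5, 13 → $t5=12^13=1
add $t7, $t7, 4 → $t7=208+4=212
add $t0, $t0, 2 → $t0=4+2=6
cmp $t0, 8  (cmp 6,8)
bne body: taken
lw $t5, 0($t7) → $t5=M[212]=29
xor $t5, $t5, 13 → $t5=29^13=16
add $t7, $t7, 4 → $t7=212+4=216
add $t0, $t0, 2 → $t0=6+2=8
cmp $t0, 8  (cmp 8,8)
bne body: not taken
sw $t5, (204) → M[204]=16
halt.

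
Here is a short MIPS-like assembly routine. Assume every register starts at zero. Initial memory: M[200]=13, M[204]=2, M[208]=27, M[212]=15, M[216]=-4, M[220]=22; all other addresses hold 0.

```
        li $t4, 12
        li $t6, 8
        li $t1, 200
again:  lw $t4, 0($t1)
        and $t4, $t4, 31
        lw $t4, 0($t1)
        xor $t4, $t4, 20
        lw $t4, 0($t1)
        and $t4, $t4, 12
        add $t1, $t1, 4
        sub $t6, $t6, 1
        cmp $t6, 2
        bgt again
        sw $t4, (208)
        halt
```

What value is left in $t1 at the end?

224

after li $t4, 12: $t4=12
after li $t6, 8: $t6=8
after li $t1, 200: $t1=200
after lw $t4, 0($t1): $t4=M[200]=13
after and $t4, $t4, 31: $t4=13&31=13
after lw $t4, 0($t1): $t4=M[200]=13
after xor $t4, $t4, 20: $t4=13^20=25
after lw $t4, 0($t1): $t4=M[200]=13
after and $t4, $t4, 12: $t4=13&12=12
after add $t1, $t1, 4: $t1=200+4=204
after sub $t6, $t6, 1: $t6=8-1=7
cmp $t6, 2  (cmp 7,2)
bgt again: taken
after lw $t4, 0($t1): $t4=M[204]=2
after and $t4, $t4, 31: $t4=2&31=2
after lw $t4, 0($t1): $t4=M[204]=2
after xor $t4, $t4, 20: $t4=2^20=22
after lw $t4, 0($t1): $t4=M[204]=2
after and $t4, $t4, 12: $t4=2&12=0
after add $t1, $t1, 4: $t1=204+4=208
after sub $t6, $t6, 1: $t6=7-1=6
cmp $t6, 2  (cmp 6,2)
bgt again: taken
after lw $t4, 0($t1): $t4=M[208]=27
after and $t4, $t4, 31: $t4=27&31=27
after lw $t4, 0($t1): $t4=M[208]=27
after xor $t4, $t4, 20: $t4=27^20=15
after lw $t4, 0($t1): $t4=M[208]=27
after and $t4, $t4, 12: $t4=27&12=8
after add $t1, $t1, 4: $t1=208+4=212
after sub $t6, $t6, 1: $t6=6-1=5
cmp $t6, 2  (cmp 5,2)
bgt again: taken
after lw $t4, 0($t1): $t4=M[212]=15
after and $t4, $t4, 31: $t4=15&31=15
after lw $t4, 0($t1): $t4=M[212]=15
after xor $t4, $t4, 20: $t4=15^20=27
after lw $t4, 0($t1): $t4=M[212]=15
after and $t4, $t4, 12: $t4=15&12=12
after add $t1, $t1, 4: $t1=212+4=216
after sub $t6, $t6, 1: $t6=5-1=4
cmp $t6, 2  (cmp 4,2)
bgt again: taken
after lw $t4, 0($t1): $t4=M[216]=-4
after and $t4, $t4, 31: $t4=(-4)&31=28
after lw $t4, 0($t1): $t4=M[216]=-4
after xor $t4, $t4, 20: $t4=(-4)^20=-24
after lw $t4, 0($t1): $t4=M[216]=-4
after and $t4, $t4, 12: $t4=(-4)&12=12
after add $t1, $t1, 4: $t1=216+4=220
after sub $t6, $t6, 1: $t6=4-1=3
cmp $t6, 2  (cmp 3,2)
bgt again: taken
after lw $t4, 0($t1): $t4=M[220]=22
after and $t4, $t4, 31: $t4=22&31=22
after lw $t4, 0($t1): $t4=M[220]=22
after xor $t4, $t4, 20: $t4=22^20=2
after lw $t4, 0($t1): $t4=M[220]=22
after and $t4, $t4, 12: $t4=22&12=4
after add $t1, $t1, 4: $t1=220+4=224
after sub $t6, $t6, 1: $t6=3-1=2
cmp $t6, 2  (cmp 2,2)
bgt again: not taken
sw $t4, (208) → M[208]=4
halt.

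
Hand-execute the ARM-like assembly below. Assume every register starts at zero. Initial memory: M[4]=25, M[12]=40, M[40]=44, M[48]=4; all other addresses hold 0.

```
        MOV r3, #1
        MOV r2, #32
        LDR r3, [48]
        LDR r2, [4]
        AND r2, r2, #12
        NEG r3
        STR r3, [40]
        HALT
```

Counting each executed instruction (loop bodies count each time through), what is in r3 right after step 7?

after MOV r3, #1: r3=1
after MOV r2, #32: r2=32
after LDR r3, [48]: r3=M[48]=4
after LDR r2, [4]: r2=M[4]=25
after AND r2, r2, #12: r2=25&12=8
after NEG r3: r3=-(4)=-4
STR r3, [40] → M[40]=-4
After step 7: r3 = -4.

-4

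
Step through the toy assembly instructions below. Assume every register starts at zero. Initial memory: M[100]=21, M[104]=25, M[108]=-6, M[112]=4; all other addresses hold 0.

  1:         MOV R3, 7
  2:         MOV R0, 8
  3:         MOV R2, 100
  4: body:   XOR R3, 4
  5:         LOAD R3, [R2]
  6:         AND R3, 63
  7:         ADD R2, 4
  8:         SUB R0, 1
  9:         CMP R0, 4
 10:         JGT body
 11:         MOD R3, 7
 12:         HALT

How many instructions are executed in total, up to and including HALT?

33

MOV R3, 7 → R3=7
MOV R0, 8 → R0=8
MOV R2, 100 → R2=100
XOR R3, 4 → R3=7^4=3
LOAD R3, [R2] → R3=M[100]=21
AND R3, 63 → R3=21&63=21
ADD R2, 4 → R2=100+4=104
SUB R0, 1 → R0=8-1=7
CMP R0, 4  (cmp 7,4)
JGT body: taken
XOR R3, 4 → R3=21^4=17
LOAD R3, [R2] → R3=M[104]=25
AND R3, 63 → R3=25&63=25
ADD R2, 4 → R2=104+4=108
SUB R0, 1 → R0=7-1=6
CMP R0, 4  (cmp 6,4)
JGT body: taken
XOR R3, 4 → R3=25^4=29
LOAD R3, [R2] → R3=M[108]=-6
AND R3, 63 → R3=(-6)&63=58
ADD R2, 4 → R2=108+4=112
SUB R0, 1 → R0=6-1=5
CMP R0, 4  (cmp 5,4)
JGT body: taken
XOR R3, 4 → R3=58^4=62
LOAD R3, [R2] → R3=M[112]=4
AND R3, 63 → R3=4&63=4
ADD R2, 4 → R2=112+4=116
SUB R0, 1 → R0=5-1=4
CMP R0, 4  (cmp 4,4)
JGT body: not taken
MOD R3, 7 → R3=4%7=4
halt.
Total executed instructions: 33.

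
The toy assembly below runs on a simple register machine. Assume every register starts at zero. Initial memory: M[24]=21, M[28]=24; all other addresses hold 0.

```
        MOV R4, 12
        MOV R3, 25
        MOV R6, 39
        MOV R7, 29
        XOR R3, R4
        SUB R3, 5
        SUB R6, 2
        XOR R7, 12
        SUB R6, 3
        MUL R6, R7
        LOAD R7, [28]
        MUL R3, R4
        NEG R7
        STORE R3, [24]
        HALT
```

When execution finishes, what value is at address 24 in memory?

192

MOV R4, 12 → R4=12
MOV R3, 25 → R3=25
MOV R6, 39 → R6=39
MOV R7, 29 → R7=29
XOR R3, R4 → R3=25^12=21
SUB R3, 5 → R3=21-5=16
SUB R6, 2 → R6=39-2=37
XOR R7, 12 → R7=29^12=17
SUB R6, 3 → R6=37-3=34
MUL R6, R7 → R6=34*17=578
LOAD R7, [28] → R7=M[28]=24
MUL R3, R4 → R3=16*12=192
NEG R7 → R7=-(24)=-24
STORE R3, [24] → M[24]=192
halt.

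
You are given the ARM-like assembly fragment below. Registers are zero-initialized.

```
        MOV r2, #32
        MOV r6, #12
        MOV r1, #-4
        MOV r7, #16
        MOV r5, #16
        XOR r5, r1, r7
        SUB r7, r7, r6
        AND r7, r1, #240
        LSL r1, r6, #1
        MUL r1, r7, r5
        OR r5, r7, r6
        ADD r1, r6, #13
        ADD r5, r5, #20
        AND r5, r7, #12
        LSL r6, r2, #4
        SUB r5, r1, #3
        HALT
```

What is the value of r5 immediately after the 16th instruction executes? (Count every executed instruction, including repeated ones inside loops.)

after MOV r2, #32: r2=32
after MOV r6, #12: r6=12
after MOV r1, #-4: r1=-4
after MOV r7, #16: r7=16
after MOV r5, #16: r5=16
after XOR r5, r1, r7: r5=(-4)^16=-20
after SUB r7, r7, r6: r7=16-12=4
after AND r7, r1, #240: r7=(-4)&240=240
after LSL r1, r6, #1: r1=12<<1=24
after MUL r1, r7, r5: r1=240*(-20)=-4800
after OR r5, r7, r6: r5=240|12=252
after ADD r1, r6, #13: r1=12+13=25
after ADD r5, r5, #20: r5=252+20=272
after AND r5, r7, #12: r5=240&12=0
after LSL r6, r2, #4: r6=32<<4=512
after SUB r5, r1, #3: r5=25-3=22
After step 16: r5 = 22.

22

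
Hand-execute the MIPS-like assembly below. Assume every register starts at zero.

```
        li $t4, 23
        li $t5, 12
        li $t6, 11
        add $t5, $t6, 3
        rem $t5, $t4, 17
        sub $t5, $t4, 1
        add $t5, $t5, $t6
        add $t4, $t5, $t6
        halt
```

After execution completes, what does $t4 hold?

44

li $t4, 23 → $t4=23
li $t5, 12 → $t5=12
li $t6, 11 → $t6=11
add $t5, $t6, 3 → $t5=11+3=14
rem $t5, $t4, 17 → $t5=23%17=6
sub $t5, $t4, 1 → $t5=23-1=22
add $t5, $t5, $t6 → $t5=22+11=33
add $t4, $t5, $t6 → $t4=33+11=44
halt.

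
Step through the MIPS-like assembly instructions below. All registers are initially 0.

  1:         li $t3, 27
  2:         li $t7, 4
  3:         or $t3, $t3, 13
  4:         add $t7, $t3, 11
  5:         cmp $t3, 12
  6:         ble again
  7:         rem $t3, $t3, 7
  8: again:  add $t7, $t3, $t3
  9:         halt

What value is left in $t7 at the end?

after li $t3, 27: $t3=27
after li $t7, 4: $t7=4
after or $t3, $t3, 13: $t3=27|13=31
after add $t7, $t3, 11: $t7=31+11=42
cmp $t3, 12  (cmp 31,12)
ble again: not taken
after rem $t3, $t3, 7: $t3=31%7=3
after add $t7, $t3, $t3: $t7=3+3=6
halt.

6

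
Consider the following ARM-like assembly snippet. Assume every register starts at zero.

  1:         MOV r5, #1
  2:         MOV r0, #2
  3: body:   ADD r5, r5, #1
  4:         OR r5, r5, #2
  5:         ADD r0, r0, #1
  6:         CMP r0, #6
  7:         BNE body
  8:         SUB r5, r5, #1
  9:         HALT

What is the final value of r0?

6

r5=1
r0=2
r5=1+1=2
r5=2|2=2
r0=2+1=3
CMP r0, #6  (cmp 3,6)
BNE body: taken
r5=2+1=3
r5=3|2=3
r0=3+1=4
CMP r0, #6  (cmp 4,6)
BNE body: taken
r5=3+1=4
r5=4|2=6
r0=4+1=5
CMP r0, #6  (cmp 5,6)
BNE body: taken
r5=6+1=7
r5=7|2=7
r0=5+1=6
CMP r0, #6  (cmp 6,6)
BNE body: not taken
r5=7-1=6
halt.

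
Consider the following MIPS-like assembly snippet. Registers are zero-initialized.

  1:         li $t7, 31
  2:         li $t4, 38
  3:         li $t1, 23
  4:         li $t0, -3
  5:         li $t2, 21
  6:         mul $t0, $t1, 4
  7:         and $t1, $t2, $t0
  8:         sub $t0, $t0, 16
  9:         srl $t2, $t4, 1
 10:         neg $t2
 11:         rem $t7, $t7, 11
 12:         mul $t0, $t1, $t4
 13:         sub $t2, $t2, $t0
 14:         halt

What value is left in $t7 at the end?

9

$t7=31
$t4=38
$t1=23
$t0=-3
$t2=21
$t0=23*4=92
$t1=21&92=20
$t0=92-16=76
$t2=38>>1=19
$t2=-(19)=-19
$t7=31%11=9
$t0=20*38=760
$t2=(-19)-760=-779
halt.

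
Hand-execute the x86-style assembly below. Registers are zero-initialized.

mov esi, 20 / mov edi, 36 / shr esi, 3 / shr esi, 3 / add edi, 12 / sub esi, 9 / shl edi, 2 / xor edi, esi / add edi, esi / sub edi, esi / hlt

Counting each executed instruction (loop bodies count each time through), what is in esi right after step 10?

after mov esi, 20: esi=20
after mov edi, 36: edi=36
after shr esi, 3: esi=20>>3=2
after shr esi, 3: esi=2>>3=0
after add edi, 12: edi=36+12=48
after sub esi, 9: esi=0-9=-9
after shl edi, 2: edi=48<<2=192
after xor edi, esi: edi=192^(-9)=-201
after add edi, esi: edi=(-201)+(-9)=-210
after sub edi, esi: edi=(-210)-(-9)=-201
After step 10: esi = -9.

-9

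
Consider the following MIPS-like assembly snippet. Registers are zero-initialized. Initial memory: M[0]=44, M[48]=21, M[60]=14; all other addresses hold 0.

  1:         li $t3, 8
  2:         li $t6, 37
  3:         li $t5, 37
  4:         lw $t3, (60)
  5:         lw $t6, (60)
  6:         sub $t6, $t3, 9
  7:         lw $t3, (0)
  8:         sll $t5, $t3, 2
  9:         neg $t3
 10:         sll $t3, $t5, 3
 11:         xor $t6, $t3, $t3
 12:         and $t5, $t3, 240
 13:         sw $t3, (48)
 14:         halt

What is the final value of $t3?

1408

$t3=8
$t6=37
$t5=37
$t3=M[60]=14
$t6=M[60]=14
$t6=14-9=5
$t3=M[0]=44
$t5=44<<2=176
$t3=-(44)=-44
$t3=176<<3=1408
$t6=1408^1408=0
$t5=1408&240=128
sw $t3, (48) → M[48]=1408
halt.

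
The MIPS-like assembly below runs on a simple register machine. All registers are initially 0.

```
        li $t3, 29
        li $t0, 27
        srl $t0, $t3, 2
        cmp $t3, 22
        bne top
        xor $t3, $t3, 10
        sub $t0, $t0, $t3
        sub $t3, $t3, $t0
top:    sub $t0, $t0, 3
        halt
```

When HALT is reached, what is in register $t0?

li $t3, 29 → $t3=29
li $t0, 27 → $t0=27
srl $t0, $t3, 2 → $t0=29>>2=7
cmp $t3, 22  (cmp 29,22)
bne top: taken
sub $t0, $t0, 3 → $t0=7-3=4
halt.

4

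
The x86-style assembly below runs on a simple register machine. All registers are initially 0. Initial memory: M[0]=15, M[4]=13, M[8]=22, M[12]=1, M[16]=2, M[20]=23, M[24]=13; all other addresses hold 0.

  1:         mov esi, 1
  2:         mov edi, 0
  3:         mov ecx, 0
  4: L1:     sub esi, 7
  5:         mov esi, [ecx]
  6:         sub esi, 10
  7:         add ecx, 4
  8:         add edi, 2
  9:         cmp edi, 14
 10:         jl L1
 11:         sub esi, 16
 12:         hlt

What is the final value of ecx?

esi=1
edi=0
ecx=0
esi=1-7=-6
esi=M[0]=15
esi=15-10=5
ecx=0+4=4
edi=0+2=2
cmp edi, 14  (cmp 2,14)
jl L1: taken
esi=5-7=-2
esi=M[4]=13
esi=13-10=3
ecx=4+4=8
edi=2+2=4
cmp edi, 14  (cmp 4,14)
jl L1: taken
esi=3-7=-4
esi=M[8]=22
esi=22-10=12
ecx=8+4=12
edi=4+2=6
cmp edi, 14  (cmp 6,14)
jl L1: taken
esi=12-7=5
esi=M[12]=1
esi=1-10=-9
ecx=12+4=16
edi=6+2=8
cmp edi, 14  (cmp 8,14)
jl L1: taken
esi=(-9)-7=-16
esi=M[16]=2
esi=2-10=-8
ecx=16+4=20
edi=8+2=10
cmp edi, 14  (cmp 10,14)
jl L1: taken
esi=(-8)-7=-15
esi=M[20]=23
esi=23-10=13
ecx=20+4=24
edi=10+2=12
cmp edi, 14  (cmp 12,14)
jl L1: taken
esi=13-7=6
esi=M[24]=13
esi=13-10=3
ecx=24+4=28
edi=12+2=14
cmp edi, 14  (cmp 14,14)
jl L1: not taken
esi=3-16=-13
halt.

28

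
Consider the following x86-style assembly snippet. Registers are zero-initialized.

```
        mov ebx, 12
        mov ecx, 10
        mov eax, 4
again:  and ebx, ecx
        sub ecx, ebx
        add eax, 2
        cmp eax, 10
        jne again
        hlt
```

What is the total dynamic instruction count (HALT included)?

mov ebx, 12 → ebx=12
mov ecx, 10 → ecx=10
mov eax, 4 → eax=4
and ebx, ecx → ebx=12&10=8
sub ecx, ebx → ecx=10-8=2
add eax, 2 → eax=4+2=6
cmp eax, 10  (cmp 6,10)
jne again: taken
and ebx, ecx → ebx=8&2=0
sub ecx, ebx → ecx=2-0=2
add eax, 2 → eax=6+2=8
cmp eax, 10  (cmp 8,10)
jne again: taken
and ebx, ecx → ebx=0&2=0
sub ecx, ebx → ecx=2-0=2
add eax, 2 → eax=8+2=10
cmp eax, 10  (cmp 10,10)
jne again: not taken
halt.
Total executed instructions: 19.

19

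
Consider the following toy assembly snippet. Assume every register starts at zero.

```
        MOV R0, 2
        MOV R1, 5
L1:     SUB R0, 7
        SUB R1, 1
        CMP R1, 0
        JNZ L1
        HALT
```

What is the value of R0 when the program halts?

after MOV R0, 2: R0=2
after MOV R1, 5: R1=5
after SUB R0, 7: R0=2-7=-5
after SUB R1, 1: R1=5-1=4
CMP R1, 0  (cmp 4,0)
JNZ L1: taken
after SUB R0, 7: R0=(-5)-7=-12
after SUB R1, 1: R1=4-1=3
CMP R1, 0  (cmp 3,0)
JNZ L1: taken
after SUB R0, 7: R0=(-12)-7=-19
after SUB R1, 1: R1=3-1=2
CMP R1, 0  (cmp 2,0)
JNZ L1: taken
after SUB R0, 7: R0=(-19)-7=-26
after SUB R1, 1: R1=2-1=1
CMP R1, 0  (cmp 1,0)
JNZ L1: taken
after SUB R0, 7: R0=(-26)-7=-33
after SUB R1, 1: R1=1-1=0
CMP R1, 0  (cmp 0,0)
JNZ L1: not taken
halt.

-33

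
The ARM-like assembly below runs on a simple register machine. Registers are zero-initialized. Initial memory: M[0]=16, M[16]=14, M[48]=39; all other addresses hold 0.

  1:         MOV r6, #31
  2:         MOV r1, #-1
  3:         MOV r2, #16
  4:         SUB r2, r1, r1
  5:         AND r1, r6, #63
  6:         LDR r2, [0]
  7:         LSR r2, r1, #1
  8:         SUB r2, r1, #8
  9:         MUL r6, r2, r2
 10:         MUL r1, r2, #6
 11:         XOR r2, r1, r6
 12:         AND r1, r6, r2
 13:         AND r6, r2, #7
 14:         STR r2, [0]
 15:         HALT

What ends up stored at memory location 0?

r6=31
r1=-1
r2=16
r2=(-1)-(-1)=0
r1=31&63=31
r2=M[0]=16
r2=31>>1=15
r2=31-8=23
r6=23*23=529
r1=23*6=138
r2=138^529=667
r1=529&667=529
r6=667&7=3
STR r2, [0] → M[0]=667
halt.

667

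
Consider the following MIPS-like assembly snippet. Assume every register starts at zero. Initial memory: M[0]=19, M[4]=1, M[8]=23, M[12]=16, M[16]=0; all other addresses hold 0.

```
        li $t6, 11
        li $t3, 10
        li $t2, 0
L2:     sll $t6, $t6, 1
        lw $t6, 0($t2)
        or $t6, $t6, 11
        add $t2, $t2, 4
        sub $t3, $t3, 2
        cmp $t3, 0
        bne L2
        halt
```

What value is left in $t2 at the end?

20

$t6=11
$t3=10
$t2=0
$t6=11<<1=22
$t6=M[0]=19
$t6=19|11=27
$t2=0+4=4
$t3=10-2=8
cmp $t3, 0  (cmp 8,0)
bne L2: taken
$t6=27<<1=54
$t6=M[4]=1
$t6=1|11=11
$t2=4+4=8
$t3=8-2=6
cmp $t3, 0  (cmp 6,0)
bne L2: taken
$t6=11<<1=22
$t6=M[8]=23
$t6=23|11=31
$t2=8+4=12
$t3=6-2=4
cmp $t3, 0  (cmp 4,0)
bne L2: taken
$t6=31<<1=62
$t6=M[12]=16
$t6=16|11=27
$t2=12+4=16
$t3=4-2=2
cmp $t3, 0  (cmp 2,0)
bne L2: taken
$t6=27<<1=54
$t6=M[16]=0
$t6=0|11=11
$t2=16+4=20
$t3=2-2=0
cmp $t3, 0  (cmp 0,0)
bne L2: not taken
halt.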